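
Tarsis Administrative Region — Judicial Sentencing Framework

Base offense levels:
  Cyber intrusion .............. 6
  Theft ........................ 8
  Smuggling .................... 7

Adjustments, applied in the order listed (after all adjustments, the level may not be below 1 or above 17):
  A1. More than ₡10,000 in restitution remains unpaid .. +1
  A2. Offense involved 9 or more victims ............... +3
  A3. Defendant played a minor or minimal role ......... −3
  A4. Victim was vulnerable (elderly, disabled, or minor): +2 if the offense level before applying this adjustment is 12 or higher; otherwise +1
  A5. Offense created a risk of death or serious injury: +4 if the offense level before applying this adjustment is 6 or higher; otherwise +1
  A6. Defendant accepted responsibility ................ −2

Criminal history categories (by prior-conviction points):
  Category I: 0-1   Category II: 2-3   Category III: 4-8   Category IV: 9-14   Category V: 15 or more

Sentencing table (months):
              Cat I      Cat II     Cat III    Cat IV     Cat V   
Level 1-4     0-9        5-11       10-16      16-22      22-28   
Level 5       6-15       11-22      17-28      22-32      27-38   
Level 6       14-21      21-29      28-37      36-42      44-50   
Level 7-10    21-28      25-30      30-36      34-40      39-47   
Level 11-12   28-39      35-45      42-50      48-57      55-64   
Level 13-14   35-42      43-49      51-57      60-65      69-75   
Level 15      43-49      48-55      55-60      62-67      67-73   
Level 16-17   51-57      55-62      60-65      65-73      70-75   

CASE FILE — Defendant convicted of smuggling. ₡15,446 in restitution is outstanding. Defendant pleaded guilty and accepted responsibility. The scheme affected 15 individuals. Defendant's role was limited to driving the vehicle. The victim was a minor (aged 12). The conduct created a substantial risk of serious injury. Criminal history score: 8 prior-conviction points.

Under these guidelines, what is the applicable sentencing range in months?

42-50 months

Base offense level for smuggling: 7.
A1 applies: 7 + 1 = 8.
A2 applies: 8 + 3 = 11.
A3 applies: 11 − 3 = 8.
A4 applies (level before this adjustment is 8 < 12, so +1): 8 + 1 = 9.
A5 applies (level before this adjustment is 9 ≥ 6, so +4): 9 + 4 = 13.
A6 applies: 13 − 2 = 11.
Final offense level: 11.
Criminal history: 8 prior points → Category III (4-8).
Level 11 falls in the 11-12 band.
Grid: Level 11-12 × Category III = 42-50 months.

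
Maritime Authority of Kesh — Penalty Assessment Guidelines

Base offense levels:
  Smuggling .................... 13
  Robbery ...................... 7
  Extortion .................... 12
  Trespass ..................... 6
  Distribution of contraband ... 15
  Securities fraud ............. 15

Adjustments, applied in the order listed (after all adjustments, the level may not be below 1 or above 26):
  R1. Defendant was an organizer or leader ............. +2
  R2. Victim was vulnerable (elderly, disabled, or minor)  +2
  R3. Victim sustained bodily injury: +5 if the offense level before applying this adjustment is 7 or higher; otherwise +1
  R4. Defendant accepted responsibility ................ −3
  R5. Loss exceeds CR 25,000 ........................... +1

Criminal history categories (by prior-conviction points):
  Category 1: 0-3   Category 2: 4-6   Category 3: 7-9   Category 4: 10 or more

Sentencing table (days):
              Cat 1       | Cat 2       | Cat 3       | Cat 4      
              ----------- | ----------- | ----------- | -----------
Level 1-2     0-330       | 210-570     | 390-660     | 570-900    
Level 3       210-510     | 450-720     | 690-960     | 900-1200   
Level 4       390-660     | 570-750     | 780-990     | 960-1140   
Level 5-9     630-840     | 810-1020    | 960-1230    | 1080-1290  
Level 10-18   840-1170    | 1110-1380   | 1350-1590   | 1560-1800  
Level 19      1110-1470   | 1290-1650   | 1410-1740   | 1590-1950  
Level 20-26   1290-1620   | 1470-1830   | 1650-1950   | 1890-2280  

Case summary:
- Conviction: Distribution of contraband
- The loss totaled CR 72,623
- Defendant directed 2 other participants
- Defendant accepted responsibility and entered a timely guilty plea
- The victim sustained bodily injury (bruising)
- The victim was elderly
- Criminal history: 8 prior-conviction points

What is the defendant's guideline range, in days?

1650-1950 days

Base offense level for distribution of contraband: 15.
R1 applies: 15 + 2 = 17.
R2 applies: 17 + 2 = 19.
R3 applies (level before this adjustment is 19 ≥ 7, so +5): 19 + 5 = 24.
R4 applies: 24 − 3 = 21.
R5 applies: 21 + 1 = 22.
Final offense level: 22.
Criminal history: 8 prior points → Category 3 (7-9).
Level 22 falls in the 20-26 band.
Grid: Level 20-26 × Category 3 = 1650-1950 days.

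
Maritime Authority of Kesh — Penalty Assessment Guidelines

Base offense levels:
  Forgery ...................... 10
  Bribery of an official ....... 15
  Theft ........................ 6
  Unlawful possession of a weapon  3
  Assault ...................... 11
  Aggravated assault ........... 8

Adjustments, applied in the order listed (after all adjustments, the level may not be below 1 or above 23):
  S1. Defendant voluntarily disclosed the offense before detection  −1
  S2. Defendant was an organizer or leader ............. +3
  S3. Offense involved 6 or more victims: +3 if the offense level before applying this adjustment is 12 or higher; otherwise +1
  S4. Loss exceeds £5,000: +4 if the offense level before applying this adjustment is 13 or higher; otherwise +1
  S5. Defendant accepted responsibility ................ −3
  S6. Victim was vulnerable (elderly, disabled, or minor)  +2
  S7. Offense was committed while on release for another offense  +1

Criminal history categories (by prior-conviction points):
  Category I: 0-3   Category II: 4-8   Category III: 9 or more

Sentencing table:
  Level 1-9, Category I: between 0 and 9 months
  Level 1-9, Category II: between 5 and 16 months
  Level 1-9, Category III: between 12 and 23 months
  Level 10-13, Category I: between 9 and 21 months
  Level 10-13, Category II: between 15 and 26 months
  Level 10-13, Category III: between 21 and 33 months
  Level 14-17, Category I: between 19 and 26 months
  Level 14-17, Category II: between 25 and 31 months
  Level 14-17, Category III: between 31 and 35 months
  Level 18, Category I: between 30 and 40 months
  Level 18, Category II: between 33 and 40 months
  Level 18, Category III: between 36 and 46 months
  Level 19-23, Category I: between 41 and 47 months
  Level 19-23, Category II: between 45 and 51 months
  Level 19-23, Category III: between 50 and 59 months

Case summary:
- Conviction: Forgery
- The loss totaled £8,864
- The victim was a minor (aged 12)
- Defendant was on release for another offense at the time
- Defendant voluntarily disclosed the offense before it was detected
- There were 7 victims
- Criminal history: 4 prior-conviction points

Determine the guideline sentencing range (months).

25-31 months

Base offense level for forgery: 10.
S1 applies: 10 − 1 = 9.
S2 does not apply.
S3 applies (level before this adjustment is 9 < 12, so +1): 9 + 1 = 10.
S4 applies (level before this adjustment is 10 < 13, so +1): 10 + 1 = 11.
S5 does not apply.
S6 applies: 11 + 2 = 13.
S7 applies: 13 + 1 = 14.
Final offense level: 14.
Criminal history: 4 prior points → Category II (4-8).
Level 14 falls in the 14-17 band.
Grid: Level 14-17 × Category II = 25-31 months.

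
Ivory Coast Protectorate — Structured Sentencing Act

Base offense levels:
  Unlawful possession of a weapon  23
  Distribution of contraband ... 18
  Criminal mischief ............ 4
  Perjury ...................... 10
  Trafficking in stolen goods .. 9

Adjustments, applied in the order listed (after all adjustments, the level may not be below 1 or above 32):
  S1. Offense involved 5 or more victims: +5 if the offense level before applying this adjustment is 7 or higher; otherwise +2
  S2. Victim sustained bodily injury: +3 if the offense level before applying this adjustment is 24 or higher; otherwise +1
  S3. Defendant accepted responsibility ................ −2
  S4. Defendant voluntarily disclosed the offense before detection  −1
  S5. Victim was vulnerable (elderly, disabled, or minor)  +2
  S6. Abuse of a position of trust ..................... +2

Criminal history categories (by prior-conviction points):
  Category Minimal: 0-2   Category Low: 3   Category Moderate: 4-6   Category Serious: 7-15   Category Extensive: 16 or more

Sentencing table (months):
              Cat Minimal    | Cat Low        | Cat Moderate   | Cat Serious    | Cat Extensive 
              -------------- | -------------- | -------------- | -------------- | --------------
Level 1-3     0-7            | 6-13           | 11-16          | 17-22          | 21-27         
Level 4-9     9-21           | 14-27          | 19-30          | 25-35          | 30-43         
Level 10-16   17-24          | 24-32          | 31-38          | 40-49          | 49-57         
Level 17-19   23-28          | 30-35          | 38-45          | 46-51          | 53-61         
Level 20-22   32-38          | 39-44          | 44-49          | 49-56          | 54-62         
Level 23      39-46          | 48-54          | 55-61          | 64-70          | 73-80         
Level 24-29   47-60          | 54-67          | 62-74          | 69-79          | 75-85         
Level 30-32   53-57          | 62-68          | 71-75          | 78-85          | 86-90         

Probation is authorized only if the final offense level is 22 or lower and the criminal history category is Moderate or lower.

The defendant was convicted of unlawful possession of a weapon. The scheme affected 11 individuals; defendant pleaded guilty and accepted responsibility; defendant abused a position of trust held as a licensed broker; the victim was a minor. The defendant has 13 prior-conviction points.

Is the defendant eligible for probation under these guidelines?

Base offense level for unlawful possession of a weapon: 23.
S1 applies (level before this adjustment is 23 ≥ 7, so +5): 23 + 5 = 28.
S2 does not apply.
S3 applies: 28 − 2 = 26.
S4 does not apply.
S5 applies: 26 + 2 = 28.
S6 applies: 28 + 2 = 30.
Final offense level: 30.
Criminal history: 13 prior points → Category Serious (7-15).
Level 30 falls in the 30-32 band.
Grid: Level 30-32 × Category Serious = 78-85 months.
Probation check: level 30 > 22 and category Serious > Moderate → not eligible.

No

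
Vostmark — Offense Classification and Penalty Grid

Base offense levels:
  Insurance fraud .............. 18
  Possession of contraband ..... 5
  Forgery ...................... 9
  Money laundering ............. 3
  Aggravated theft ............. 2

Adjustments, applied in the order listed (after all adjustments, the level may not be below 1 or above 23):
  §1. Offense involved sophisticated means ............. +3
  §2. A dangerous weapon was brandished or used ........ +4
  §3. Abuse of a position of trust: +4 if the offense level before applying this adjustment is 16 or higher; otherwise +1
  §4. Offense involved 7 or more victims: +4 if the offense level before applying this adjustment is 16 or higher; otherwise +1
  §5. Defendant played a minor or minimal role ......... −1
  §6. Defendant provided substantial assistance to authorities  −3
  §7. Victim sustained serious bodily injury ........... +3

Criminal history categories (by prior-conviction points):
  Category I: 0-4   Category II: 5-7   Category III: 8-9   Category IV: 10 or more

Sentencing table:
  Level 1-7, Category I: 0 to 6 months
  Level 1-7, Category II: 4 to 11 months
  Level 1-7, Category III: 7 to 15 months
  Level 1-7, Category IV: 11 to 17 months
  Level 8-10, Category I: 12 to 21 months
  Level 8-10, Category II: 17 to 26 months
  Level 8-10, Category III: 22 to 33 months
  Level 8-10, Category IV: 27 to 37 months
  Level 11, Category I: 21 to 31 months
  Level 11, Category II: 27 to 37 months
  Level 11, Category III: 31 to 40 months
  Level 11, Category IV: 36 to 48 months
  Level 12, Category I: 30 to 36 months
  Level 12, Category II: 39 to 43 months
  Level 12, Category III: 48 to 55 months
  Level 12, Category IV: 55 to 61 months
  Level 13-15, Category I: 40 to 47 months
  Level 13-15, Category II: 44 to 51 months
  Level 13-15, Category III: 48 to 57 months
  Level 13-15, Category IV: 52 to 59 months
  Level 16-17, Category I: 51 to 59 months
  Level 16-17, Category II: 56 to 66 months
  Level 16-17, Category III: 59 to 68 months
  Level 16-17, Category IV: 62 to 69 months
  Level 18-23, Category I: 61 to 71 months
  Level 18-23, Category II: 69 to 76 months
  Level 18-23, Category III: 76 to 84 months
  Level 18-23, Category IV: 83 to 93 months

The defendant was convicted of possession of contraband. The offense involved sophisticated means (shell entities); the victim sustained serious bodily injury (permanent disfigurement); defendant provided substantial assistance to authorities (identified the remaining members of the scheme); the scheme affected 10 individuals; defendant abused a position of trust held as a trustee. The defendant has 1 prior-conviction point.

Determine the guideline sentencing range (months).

12-21 months

Base offense level for possession of contraband: 5.
§1 applies: 5 + 3 = 8.
§3 applies (level before this adjustment is 8 < 16, so +1): 8 + 1 = 9.
§4 applies (level before this adjustment is 9 < 16, so +1): 9 + 1 = 10.
§5 does not apply.
§6 applies: 10 − 3 = 7.
§7 applies: 7 + 3 = 10.
Final offense level: 10.
Criminal history: 1 prior point → Category I (0-4).
Level 10 falls in the 8-10 band.
Grid: Level 8-10 × Category I = 12-21 months.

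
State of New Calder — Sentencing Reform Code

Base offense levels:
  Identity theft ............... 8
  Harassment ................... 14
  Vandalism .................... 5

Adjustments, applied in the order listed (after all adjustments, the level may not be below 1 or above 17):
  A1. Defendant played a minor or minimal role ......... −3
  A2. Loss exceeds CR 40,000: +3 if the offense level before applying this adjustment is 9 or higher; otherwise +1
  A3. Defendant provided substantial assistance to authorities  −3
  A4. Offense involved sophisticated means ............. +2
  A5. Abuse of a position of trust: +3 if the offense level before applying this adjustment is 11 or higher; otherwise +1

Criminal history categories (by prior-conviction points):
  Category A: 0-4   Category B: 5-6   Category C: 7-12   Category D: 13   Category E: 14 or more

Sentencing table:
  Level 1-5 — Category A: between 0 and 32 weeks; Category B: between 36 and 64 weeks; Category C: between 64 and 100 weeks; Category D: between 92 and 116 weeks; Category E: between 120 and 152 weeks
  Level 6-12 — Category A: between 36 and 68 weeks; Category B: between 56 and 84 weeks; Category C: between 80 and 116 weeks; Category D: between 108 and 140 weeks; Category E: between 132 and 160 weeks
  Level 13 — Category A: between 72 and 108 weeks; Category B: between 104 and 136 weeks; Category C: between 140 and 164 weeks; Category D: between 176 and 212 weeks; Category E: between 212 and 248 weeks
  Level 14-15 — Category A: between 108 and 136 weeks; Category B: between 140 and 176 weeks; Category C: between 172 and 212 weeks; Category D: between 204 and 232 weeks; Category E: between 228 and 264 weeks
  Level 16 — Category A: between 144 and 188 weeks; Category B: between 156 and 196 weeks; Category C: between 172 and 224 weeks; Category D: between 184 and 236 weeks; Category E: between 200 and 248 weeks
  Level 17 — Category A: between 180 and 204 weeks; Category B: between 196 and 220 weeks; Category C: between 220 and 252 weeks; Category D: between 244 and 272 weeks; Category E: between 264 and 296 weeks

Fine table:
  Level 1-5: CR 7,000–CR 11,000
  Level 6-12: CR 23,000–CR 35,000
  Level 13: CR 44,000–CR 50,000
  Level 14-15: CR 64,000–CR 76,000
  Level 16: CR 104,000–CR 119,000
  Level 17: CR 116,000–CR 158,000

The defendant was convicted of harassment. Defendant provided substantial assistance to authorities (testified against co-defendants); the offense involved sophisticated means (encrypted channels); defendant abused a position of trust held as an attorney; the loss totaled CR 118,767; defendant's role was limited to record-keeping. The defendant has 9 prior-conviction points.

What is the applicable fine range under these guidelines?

CR 104,000–CR 119,000

Base offense level for harassment: 14.
A1 applies: 14 − 3 = 11.
A2 applies (level before this adjustment is 11 ≥ 9, so +3): 11 + 3 = 14.
A3 applies: 14 − 3 = 11.
A4 applies: 11 + 2 = 13.
A5 applies (level before this adjustment is 13 ≥ 11, so +3): 13 + 3 = 16.
Final offense level: 16.
Level 16 falls in the 16 band.
Fine table: Level 16 → CR 104,000–CR 119,000.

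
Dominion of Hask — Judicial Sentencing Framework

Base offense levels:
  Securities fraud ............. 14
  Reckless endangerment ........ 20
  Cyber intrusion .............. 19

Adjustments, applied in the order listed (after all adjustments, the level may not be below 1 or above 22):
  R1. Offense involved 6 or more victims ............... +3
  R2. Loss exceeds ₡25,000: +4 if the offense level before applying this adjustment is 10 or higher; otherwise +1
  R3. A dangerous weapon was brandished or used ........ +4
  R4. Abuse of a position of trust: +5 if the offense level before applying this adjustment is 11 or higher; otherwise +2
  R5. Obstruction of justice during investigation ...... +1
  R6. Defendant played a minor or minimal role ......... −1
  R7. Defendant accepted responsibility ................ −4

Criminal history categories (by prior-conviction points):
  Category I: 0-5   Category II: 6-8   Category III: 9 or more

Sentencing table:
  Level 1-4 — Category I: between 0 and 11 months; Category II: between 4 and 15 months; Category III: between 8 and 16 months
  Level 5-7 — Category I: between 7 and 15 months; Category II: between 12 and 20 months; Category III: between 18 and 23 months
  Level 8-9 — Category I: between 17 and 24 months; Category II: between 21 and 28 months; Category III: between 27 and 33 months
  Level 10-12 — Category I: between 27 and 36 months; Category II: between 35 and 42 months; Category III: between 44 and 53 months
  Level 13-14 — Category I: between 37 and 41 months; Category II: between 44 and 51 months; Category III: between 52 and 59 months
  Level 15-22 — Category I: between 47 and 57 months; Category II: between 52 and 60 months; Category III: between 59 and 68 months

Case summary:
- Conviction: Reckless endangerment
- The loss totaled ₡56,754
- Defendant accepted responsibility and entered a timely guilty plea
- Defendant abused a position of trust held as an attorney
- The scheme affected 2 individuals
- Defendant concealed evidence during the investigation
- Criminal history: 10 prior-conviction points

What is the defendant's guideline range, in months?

59-68 months

Base offense level for reckless endangerment: 20.
R1 does not apply.
R2 applies (level before this adjustment is 20 ≥ 10, so +4): 20 + 4 = 24.
R3 does not apply.
R4 applies (level before this adjustment is 24 ≥ 11, so +5): 24 + 5 = 29.
R5 applies: 29 + 1 = 30.
R6 does not apply.
R7 applies: 30 − 4 = 26.
Level 26 exceeds the maximum of 22; capped at 22.
Final offense level: 22.
Criminal history: 10 prior points → Category III (9+).
Level 22 falls in the 15-22 band.
Grid: Level 15-22 × Category III = 59-68 months.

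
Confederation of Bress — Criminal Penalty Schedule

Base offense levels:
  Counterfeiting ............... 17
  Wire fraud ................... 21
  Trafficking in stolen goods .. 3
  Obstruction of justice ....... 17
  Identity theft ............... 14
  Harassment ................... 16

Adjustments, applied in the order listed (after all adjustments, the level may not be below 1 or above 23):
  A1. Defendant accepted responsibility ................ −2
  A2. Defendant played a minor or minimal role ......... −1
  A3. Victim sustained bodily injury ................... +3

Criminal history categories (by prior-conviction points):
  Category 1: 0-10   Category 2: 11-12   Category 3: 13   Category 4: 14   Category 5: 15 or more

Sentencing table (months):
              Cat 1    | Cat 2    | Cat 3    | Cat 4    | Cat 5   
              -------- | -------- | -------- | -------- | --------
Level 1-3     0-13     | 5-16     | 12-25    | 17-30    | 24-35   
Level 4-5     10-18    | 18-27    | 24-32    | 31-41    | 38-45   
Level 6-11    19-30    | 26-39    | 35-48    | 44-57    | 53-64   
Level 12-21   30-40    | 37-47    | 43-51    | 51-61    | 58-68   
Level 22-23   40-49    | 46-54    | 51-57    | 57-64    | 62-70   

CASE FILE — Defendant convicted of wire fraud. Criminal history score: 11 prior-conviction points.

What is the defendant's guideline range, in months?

37-47 months

Base offense level for wire fraud: 21.
Final offense level: 21.
Criminal history: 11 prior points → Category 2 (11-12).
Level 21 falls in the 12-21 band.
Grid: Level 12-21 × Category 2 = 37-47 months.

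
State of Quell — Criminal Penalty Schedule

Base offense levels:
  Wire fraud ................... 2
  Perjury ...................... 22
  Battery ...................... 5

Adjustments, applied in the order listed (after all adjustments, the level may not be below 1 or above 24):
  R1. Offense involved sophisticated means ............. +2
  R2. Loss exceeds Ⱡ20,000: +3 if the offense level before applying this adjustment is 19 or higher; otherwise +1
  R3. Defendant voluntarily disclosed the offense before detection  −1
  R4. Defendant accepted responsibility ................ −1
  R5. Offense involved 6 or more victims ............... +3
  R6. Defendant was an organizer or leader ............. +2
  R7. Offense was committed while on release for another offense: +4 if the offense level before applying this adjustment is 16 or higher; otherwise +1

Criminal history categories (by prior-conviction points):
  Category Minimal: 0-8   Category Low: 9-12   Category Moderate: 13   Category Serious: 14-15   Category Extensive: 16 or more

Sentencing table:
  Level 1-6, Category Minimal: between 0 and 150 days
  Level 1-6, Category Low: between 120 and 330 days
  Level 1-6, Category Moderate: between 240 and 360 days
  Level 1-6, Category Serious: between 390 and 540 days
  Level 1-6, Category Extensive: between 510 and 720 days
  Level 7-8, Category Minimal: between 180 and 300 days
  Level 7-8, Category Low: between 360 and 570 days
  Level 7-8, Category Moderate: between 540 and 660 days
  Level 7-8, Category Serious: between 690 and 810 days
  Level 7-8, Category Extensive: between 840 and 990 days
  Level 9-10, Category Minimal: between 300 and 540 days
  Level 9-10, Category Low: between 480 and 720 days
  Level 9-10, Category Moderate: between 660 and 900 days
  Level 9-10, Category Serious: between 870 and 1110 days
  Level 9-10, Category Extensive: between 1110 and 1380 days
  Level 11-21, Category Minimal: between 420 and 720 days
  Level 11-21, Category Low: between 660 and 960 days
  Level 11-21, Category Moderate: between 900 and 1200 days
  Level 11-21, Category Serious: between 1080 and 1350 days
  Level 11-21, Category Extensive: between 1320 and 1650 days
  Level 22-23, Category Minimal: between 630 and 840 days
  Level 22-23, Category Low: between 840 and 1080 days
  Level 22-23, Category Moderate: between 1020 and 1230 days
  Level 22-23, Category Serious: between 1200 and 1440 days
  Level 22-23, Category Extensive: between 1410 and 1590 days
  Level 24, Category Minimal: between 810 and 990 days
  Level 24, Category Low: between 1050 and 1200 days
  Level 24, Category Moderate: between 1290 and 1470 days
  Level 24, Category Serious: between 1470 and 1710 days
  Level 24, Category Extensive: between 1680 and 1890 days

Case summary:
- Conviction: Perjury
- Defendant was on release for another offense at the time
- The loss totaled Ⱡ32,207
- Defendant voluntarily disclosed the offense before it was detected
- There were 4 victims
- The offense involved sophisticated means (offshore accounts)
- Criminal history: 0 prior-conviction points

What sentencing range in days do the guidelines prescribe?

810-990 days

Base offense level for perjury: 22.
R1 applies: 22 + 2 = 24.
R2 applies (level before this adjustment is 24 ≥ 19, so +3): 24 + 3 = 27.
R3 applies: 27 − 1 = 26.
R5 does not apply.
R6 does not apply.
R7 applies (level before this adjustment is 26 ≥ 16, so +4): 26 + 4 = 30.
Level 30 exceeds the maximum of 24; capped at 24.
Final offense level: 24.
Criminal history: 0 prior points → Category Minimal (0-8).
Level 24 falls in the 24 band.
Grid: Level 24 × Category Minimal = 810-990 days.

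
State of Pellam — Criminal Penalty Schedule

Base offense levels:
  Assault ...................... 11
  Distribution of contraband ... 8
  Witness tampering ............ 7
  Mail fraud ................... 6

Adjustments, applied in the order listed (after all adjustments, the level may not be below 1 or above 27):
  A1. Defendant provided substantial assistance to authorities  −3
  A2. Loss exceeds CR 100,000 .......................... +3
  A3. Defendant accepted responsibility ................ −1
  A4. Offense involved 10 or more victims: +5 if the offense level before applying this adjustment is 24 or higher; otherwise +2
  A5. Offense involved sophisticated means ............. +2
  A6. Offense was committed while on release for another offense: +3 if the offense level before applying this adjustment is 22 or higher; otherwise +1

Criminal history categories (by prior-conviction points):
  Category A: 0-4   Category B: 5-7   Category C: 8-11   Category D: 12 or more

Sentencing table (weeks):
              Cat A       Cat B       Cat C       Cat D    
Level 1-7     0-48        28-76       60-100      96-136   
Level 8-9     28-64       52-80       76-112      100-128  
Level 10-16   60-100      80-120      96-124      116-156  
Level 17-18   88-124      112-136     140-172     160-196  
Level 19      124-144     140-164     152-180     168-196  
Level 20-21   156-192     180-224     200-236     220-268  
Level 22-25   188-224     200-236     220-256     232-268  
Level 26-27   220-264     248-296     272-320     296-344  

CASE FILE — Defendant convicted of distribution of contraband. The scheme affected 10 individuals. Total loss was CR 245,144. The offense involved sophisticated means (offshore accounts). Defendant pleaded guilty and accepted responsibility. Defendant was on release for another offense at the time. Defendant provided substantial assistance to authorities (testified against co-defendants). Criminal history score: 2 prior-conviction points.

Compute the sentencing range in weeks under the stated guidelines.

Base offense level for distribution of contraband: 8.
A1 applies: 8 − 3 = 5.
A2 applies: 5 + 3 = 8.
A3 applies: 8 − 1 = 7.
A4 applies (level before this adjustment is 7 < 24, so +2): 7 + 2 = 9.
A5 applies: 9 + 2 = 11.
A6 applies (level before this adjustment is 11 < 22, so +1): 11 + 1 = 12.
Final offense level: 12.
Criminal history: 2 prior points → Category A (0-4).
Level 12 falls in the 10-16 band.
Grid: Level 10-16 × Category A = 60-100 weeks.

60-100 weeks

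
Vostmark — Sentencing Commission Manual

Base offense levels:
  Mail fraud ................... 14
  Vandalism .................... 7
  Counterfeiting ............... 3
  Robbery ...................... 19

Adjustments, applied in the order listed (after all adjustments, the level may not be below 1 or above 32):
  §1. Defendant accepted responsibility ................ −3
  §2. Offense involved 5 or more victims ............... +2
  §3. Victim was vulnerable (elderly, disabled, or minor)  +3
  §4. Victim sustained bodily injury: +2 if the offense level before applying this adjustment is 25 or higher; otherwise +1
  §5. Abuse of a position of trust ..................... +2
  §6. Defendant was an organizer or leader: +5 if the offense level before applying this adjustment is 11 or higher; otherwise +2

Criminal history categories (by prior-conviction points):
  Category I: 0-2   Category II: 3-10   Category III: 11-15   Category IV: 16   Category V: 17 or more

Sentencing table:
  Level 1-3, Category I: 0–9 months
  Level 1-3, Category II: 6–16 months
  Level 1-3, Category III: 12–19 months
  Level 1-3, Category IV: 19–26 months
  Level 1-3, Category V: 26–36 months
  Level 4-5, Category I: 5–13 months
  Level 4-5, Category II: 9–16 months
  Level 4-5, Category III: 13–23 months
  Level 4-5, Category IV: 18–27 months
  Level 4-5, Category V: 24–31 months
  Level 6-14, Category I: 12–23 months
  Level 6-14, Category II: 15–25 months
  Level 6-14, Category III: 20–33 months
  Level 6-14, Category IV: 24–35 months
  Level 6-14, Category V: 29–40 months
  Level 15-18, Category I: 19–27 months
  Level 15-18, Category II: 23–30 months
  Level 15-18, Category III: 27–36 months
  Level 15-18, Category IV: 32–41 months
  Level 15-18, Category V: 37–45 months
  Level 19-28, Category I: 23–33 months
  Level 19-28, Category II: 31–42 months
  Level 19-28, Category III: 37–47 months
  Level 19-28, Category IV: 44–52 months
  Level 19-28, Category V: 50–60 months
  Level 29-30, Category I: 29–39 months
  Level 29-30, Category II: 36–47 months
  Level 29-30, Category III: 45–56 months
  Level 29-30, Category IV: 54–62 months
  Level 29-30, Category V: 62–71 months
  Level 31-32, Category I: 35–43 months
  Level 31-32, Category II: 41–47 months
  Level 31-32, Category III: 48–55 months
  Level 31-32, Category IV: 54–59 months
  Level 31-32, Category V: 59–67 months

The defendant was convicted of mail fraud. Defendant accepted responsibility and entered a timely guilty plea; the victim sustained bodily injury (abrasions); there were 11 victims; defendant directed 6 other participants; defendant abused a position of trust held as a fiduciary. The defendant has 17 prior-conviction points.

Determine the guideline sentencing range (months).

Base offense level for mail fraud: 14.
§1 applies: 14 − 3 = 11.
§2 applies: 11 + 2 = 13.
§3 does not apply.
§4 applies (level before this adjustment is 13 < 25, so +1): 13 + 1 = 14.
§5 applies: 14 + 2 = 16.
§6 applies (level before this adjustment is 16 ≥ 11, so +5): 16 + 5 = 21.
Final offense level: 21.
Criminal history: 17 prior points → Category V (17+).
Level 21 falls in the 19-28 band.
Grid: Level 19-28 × Category V = 50-60 months.

50-60 months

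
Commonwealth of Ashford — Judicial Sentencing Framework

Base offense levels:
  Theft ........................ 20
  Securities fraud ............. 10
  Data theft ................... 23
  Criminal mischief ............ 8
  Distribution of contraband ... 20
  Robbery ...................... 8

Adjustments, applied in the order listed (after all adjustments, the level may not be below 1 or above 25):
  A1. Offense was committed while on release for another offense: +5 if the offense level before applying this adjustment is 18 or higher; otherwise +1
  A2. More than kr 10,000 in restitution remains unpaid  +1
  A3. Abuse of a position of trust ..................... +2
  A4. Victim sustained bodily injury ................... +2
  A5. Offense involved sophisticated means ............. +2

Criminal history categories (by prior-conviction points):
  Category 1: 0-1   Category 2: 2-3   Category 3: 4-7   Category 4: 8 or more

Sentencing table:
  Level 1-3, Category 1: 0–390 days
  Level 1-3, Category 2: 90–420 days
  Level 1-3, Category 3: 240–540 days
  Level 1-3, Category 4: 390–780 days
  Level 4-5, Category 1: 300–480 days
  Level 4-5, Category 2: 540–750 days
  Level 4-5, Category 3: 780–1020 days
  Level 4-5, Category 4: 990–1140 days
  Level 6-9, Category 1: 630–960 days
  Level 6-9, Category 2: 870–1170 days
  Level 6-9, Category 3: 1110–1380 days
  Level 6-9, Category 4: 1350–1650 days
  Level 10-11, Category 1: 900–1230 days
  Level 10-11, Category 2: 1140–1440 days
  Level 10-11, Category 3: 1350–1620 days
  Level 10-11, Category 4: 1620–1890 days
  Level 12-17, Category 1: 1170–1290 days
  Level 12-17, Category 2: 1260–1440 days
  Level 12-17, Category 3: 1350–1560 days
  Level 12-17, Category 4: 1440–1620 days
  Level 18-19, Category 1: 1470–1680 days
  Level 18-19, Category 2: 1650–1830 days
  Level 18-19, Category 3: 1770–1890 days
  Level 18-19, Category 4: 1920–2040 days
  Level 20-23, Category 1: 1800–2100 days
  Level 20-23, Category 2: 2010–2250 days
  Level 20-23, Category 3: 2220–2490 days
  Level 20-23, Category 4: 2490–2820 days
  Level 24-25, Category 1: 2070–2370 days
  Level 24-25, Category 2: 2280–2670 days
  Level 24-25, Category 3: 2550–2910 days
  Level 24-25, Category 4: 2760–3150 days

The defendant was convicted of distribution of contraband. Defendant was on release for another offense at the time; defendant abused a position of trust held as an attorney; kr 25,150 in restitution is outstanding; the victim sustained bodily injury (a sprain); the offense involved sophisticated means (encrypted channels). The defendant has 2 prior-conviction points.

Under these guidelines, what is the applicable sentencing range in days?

Base offense level for distribution of contraband: 20.
A1 applies (level before this adjustment is 20 ≥ 18, so +5): 20 + 5 = 25.
A2 applies: 25 + 1 = 26.
A3 applies: 26 + 2 = 28.
A4 applies: 28 + 2 = 30.
A5 applies: 30 + 2 = 32.
Level 32 exceeds the maximum of 25; capped at 25.
Final offense level: 25.
Criminal history: 2 prior points → Category 2 (2-3).
Level 25 falls in the 24-25 band.
Grid: Level 24-25 × Category 2 = 2280-2670 days.

2280-2670 days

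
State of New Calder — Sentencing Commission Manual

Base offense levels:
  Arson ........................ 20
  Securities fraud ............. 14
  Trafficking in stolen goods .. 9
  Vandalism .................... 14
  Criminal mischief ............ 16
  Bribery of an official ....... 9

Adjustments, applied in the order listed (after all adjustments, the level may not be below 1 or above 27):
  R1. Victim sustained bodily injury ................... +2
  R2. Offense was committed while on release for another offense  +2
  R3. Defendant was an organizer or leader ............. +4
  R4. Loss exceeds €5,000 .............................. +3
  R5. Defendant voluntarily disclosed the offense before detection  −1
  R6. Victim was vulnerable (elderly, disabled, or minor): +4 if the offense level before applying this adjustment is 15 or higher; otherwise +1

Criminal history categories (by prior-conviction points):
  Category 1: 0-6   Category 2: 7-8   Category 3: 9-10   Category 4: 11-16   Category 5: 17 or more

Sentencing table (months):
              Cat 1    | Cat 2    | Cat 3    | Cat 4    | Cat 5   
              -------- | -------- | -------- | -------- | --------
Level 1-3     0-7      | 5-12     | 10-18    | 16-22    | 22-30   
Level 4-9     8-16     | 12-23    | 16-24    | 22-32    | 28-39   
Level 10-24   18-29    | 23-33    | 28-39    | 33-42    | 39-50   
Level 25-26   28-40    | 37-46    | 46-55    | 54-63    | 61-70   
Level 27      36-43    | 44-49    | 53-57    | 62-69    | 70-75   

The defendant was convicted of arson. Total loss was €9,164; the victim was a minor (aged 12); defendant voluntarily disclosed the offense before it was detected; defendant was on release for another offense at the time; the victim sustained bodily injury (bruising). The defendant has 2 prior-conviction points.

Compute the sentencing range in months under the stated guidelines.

36-43 months

Base offense level for arson: 20.
R1 applies: 20 + 2 = 22.
R2 applies: 22 + 2 = 24.
R4 applies: 24 + 3 = 27.
R5 applies: 27 − 1 = 26.
R6 applies (level before this adjustment is 26 ≥ 15, so +4): 26 + 4 = 30.
Level 30 exceeds the maximum of 27; capped at 27.
Final offense level: 27.
Criminal history: 2 prior points → Category 1 (0-6).
Level 27 falls in the 27 band.
Grid: Level 27 × Category 1 = 36-43 months.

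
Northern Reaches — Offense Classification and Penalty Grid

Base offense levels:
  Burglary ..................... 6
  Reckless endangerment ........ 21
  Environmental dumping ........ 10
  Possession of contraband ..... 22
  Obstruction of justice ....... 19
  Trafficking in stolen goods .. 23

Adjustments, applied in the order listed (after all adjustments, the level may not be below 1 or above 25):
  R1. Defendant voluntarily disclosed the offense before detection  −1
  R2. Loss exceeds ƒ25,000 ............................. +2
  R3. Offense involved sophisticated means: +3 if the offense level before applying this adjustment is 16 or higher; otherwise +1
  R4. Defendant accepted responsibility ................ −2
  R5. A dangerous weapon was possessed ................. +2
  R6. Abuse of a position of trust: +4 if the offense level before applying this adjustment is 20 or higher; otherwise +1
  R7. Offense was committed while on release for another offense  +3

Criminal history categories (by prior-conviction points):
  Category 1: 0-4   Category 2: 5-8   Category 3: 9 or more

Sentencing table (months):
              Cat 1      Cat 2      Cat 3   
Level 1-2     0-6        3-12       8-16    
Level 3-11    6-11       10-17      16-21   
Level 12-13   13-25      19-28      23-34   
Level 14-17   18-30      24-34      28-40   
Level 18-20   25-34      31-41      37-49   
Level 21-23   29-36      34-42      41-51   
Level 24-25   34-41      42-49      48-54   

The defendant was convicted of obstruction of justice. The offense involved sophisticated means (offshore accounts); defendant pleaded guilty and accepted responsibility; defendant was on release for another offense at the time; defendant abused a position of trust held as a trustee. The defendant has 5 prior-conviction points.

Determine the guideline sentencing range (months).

42-49 months

Base offense level for obstruction of justice: 19.
R3 applies (level before this adjustment is 19 ≥ 16, so +3): 19 + 3 = 22.
R4 applies: 22 − 2 = 20.
R6 applies (level before this adjustment is 20 ≥ 20, so +4): 20 + 4 = 24.
R7 applies: 24 + 3 = 27.
Level 27 exceeds the maximum of 25; capped at 25.
Final offense level: 25.
Criminal history: 5 prior points → Category 2 (5-8).
Level 25 falls in the 24-25 band.
Grid: Level 24-25 × Category 2 = 42-49 months.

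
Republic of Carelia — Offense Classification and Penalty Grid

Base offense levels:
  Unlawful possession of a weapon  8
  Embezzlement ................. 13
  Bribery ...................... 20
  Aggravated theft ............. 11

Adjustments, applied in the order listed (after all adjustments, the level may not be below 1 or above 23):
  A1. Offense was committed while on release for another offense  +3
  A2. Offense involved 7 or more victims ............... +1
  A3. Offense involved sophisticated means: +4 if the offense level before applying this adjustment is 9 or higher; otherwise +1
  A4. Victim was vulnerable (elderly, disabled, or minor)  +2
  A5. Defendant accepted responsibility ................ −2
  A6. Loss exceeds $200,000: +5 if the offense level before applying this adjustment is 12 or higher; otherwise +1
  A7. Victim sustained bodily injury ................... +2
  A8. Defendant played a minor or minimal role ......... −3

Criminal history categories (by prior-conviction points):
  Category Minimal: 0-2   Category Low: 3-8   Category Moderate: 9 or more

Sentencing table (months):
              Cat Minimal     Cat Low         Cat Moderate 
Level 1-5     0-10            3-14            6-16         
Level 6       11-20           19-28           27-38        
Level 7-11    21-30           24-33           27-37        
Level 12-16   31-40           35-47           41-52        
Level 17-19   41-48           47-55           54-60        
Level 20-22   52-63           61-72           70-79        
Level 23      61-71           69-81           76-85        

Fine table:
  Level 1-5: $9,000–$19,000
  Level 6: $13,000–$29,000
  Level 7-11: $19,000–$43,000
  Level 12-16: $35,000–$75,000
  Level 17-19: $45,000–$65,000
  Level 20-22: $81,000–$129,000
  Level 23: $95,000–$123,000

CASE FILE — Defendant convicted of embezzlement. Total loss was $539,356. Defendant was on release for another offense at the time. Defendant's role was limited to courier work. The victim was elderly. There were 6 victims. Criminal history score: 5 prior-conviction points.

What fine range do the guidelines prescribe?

Base offense level for embezzlement: 13.
A1 applies: 13 + 3 = 16.
A4 applies: 16 + 2 = 18.
A6 applies (level before this adjustment is 18 ≥ 12, so +5): 18 + 5 = 23.
A8 applies: 23 − 3 = 20.
Final offense level: 20.
Level 20 falls in the 20-22 band.
Fine table: Level 20-22 → $81,000–$129,000.

$81,000–$129,000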